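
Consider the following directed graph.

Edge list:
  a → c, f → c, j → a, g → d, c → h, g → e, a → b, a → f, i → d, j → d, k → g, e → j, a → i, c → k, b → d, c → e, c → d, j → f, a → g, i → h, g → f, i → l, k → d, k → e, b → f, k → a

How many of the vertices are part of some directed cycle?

A vertex is on a directed cycle iff it belongs to a strongly connected component of size ≥ 2 (or has a self-loop).
The vertices on cycles are {a, b, c, e, f, g, j, k} — 8 in total.

8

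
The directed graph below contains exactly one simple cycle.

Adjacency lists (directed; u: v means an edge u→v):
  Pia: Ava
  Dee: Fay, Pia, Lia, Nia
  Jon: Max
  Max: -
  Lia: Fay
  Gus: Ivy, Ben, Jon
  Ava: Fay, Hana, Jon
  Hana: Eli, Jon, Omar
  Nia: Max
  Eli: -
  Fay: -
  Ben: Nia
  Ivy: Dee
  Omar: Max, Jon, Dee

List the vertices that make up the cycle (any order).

Ava, Dee, Pia, Hana, Omar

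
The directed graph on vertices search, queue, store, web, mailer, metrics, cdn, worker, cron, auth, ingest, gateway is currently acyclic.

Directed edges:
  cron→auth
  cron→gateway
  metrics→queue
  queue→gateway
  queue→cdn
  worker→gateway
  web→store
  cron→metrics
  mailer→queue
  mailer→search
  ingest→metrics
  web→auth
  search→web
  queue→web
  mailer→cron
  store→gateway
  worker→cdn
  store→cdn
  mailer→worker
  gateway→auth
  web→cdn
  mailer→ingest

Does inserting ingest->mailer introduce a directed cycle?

Adding ingest→mailer creates a cycle iff mailer can already reach ingest.
Path from mailer: mailer → ingest.
So mailer → … → ingest → mailer is a cycle.

Yes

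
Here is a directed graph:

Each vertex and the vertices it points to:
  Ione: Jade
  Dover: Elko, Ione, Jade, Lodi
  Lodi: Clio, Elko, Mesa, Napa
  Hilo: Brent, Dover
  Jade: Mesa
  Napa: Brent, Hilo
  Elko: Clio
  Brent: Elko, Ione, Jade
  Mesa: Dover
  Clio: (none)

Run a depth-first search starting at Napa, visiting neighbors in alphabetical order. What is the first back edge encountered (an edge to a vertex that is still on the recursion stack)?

DFS from Napa (visiting neighbors in alphabetical order); mark gray on enter, black on exit:
Napa gray
  Brent gray
    Elko gray
      Clio gray
      Clio black
    Elko black
    Ione gray
      Jade gray
        Mesa gray
          Dover gray
            Dover→Elko: Elko black — skip
            Dover→Ione: Ione is gray → back edge
First back edge: Dover → Ione.

Dover→Ione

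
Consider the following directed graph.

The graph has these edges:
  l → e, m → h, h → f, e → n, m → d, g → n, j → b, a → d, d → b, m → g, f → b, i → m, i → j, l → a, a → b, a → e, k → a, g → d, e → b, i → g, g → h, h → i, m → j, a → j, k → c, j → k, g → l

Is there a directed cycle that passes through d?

d lies on a cycle iff there is a path from d back to itself.
Exploring from d, it never reaches itself; equivalently, its strongly connected component is a singleton.

No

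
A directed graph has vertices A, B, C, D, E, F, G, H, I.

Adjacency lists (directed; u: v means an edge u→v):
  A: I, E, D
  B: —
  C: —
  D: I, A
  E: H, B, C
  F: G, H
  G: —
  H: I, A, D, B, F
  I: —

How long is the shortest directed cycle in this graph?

2

For each vertex v, BFS finds the shortest path from v back to v.
The shortest such closed walk is H → F → H, length 2.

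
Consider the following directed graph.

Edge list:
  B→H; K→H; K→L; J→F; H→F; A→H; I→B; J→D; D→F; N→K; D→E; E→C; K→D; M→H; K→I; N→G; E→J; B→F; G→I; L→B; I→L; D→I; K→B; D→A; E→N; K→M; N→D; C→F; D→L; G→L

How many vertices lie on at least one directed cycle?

A vertex is on a directed cycle iff it belongs to a strongly connected component of size ≥ 2 (or has a self-loop).
The vertices on cycles are {D, E, J, K, N} — 5 in total.

5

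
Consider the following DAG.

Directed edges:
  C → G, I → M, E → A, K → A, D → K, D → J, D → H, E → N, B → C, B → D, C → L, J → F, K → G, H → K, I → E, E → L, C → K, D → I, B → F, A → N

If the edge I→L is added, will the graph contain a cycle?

Adding I→L creates a cycle iff L can already reach I.
Explore from L: no path reaches I. The graph stays acyclic.

No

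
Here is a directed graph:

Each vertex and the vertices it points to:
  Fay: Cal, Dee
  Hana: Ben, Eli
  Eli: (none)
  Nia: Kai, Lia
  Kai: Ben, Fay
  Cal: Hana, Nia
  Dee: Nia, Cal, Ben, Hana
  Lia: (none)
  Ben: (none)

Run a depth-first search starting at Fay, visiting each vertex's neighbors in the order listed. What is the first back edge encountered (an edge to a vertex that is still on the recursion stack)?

DFS from Fay (visiting each vertex's neighbors in the order listed); mark gray on enter, black on exit:
Fay gray
  Cal gray
    Hana gray
      Ben gray
      Ben black
      Eli gray
      Eli black
    Hana black
    Nia gray
      Kai gray
        Kai→Ben: Ben black — skip
        Kai→Fay: Fay is gray → back edge
First back edge: Kai → Fay.

Kai→Fay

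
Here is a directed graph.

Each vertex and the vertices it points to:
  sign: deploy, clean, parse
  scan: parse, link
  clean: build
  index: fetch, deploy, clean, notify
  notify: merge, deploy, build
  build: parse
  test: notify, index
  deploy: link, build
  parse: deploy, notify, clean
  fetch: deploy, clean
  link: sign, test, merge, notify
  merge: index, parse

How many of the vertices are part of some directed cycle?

A vertex is on a directed cycle iff it belongs to a strongly connected component of size ≥ 2 (or has a self-loop).
The vertices on cycles are {link, sign, test, build, clean, fetch, index, merge, parse, deploy, notify} — 11 in total.

11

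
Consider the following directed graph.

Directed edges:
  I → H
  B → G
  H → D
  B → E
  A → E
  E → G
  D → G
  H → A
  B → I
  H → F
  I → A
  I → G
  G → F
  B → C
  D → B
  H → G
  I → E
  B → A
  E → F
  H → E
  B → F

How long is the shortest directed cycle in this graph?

4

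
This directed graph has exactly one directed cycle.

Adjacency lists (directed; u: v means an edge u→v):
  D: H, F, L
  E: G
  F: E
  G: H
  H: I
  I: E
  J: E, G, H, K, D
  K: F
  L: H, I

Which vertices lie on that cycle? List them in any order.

E, G, H, I

DFS with gray/black marking from I:
I gray
  E gray
    G gray
      H gray
        H→I: I is gray → back edge
Back edge closes the cycle I → E → G → H → I; its vertices are {E, G, H, I}.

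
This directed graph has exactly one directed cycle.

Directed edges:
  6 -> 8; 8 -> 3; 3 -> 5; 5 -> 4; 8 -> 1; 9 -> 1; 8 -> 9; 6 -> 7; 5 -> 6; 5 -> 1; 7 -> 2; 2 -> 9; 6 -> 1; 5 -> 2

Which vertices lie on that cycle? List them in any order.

3, 5, 6, 8

DFS with gray/black marking from 3:
3 gray
  5 gray
    2 gray
      9 gray
        1 gray
        1 black
      9 black
    2 black
    5→1: 1 black — skip
    6 gray
      8 gray
        8→1: 1 black — skip
        8→3: 3 is gray → back edge
Back edge closes the cycle 3 → 5 → 6 → 8 → 3; its vertices are {3, 5, 6, 8}.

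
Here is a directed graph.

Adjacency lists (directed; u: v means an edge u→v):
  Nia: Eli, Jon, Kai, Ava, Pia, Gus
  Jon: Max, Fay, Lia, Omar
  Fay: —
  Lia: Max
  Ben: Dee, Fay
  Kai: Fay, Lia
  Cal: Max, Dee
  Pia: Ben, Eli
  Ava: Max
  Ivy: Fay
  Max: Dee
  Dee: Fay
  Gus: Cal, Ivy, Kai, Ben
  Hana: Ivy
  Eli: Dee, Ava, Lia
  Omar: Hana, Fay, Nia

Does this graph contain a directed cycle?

DFS with white/gray/black marking, starting from Fay:
Fay gray
Fay black
Nia gray
  Eli gray
    Dee gray
      Dee→Fay: Fay black — skip
    Dee black
    Ava gray
      Max gray
        Max→Dee: Dee black — skip
      Max black
    Ava black
    Lia gray
      Lia→Max: Max black — skip
    Lia black
  Eli black
  Jon gray
    Jon→Max: Max black — skip
    Jon→Fay: Fay black — skip
    Jon→Lia: Lia black — skip
    Omar gray
      Hana gray
        Ivy gray
          Ivy→Fay: Fay black — skip
        Ivy black
      Hana black
      Omar→Fay: Fay black — skip
      Omar→Nia: Nia is gray → back edge
Back edge found, so a cycle exists: Nia → Jon → Omar → Nia.

Yes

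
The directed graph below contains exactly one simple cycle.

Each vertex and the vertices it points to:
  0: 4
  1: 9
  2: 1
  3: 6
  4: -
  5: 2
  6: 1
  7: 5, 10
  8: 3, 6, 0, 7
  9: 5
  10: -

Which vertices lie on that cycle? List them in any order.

DFS with gray/black marking from 5:
5 gray
  2 gray
    1 gray
      9 gray
        9→5: 5 is gray → back edge
Back edge closes the cycle 5 → 2 → 1 → 9 → 5; its vertices are {1, 2, 5, 9}.

1, 2, 5, 9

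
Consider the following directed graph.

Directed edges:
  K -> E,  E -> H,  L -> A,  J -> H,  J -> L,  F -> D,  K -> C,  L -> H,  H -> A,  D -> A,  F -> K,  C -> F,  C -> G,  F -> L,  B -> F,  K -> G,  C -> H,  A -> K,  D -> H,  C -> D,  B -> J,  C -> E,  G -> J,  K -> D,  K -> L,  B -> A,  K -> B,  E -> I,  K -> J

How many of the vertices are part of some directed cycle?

11

A vertex is on a directed cycle iff it belongs to a strongly connected component of size ≥ 2 (or has a self-loop).
The vertices on cycles are {A, B, C, D, E, F, G, H, J, K, L} — 11 in total.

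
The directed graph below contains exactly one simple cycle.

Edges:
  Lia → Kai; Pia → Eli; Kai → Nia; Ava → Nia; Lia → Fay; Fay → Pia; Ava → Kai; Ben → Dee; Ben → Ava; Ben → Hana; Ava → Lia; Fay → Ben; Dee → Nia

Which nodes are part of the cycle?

DFS with gray/black marking from Lia:
Lia gray
  Kai gray
    Nia gray
    Nia black
  Kai black
  Fay gray
    Ben gray
      Dee gray
        Dee→Nia: Nia black — skip
      Dee black
      Hana gray
      Hana black
      Ava gray
        Ava→Lia: Lia is gray → back edge
Back edge closes the cycle Lia → Fay → Ben → Ava → Lia; its vertices are {Ava, Ben, Fay, Lia}.

Ava, Ben, Fay, Lia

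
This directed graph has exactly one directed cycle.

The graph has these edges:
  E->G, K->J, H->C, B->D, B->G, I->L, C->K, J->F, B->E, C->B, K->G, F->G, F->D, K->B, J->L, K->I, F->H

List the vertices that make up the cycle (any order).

C, F, H, J, K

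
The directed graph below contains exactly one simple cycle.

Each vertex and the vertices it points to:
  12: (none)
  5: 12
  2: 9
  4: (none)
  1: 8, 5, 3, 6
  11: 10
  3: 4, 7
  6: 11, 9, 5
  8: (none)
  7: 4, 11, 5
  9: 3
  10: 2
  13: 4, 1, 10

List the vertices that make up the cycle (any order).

2, 3, 7, 9, 10, 11

DFS with gray/black marking from 3:
3 gray
  4 gray
  4 black
  7 gray
    7→4: 4 black — skip
    11 gray
      10 gray
        2 gray
          9 gray
            9→3: 3 is gray → back edge
Back edge closes the cycle 3 → 7 → 11 → 10 → 2 → 9 → 3; its vertices are {2, 3, 7, 9, 10, 11}.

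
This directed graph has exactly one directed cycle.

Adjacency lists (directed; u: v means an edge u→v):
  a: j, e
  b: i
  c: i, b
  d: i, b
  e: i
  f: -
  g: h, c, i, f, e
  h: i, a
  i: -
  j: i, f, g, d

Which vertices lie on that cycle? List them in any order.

a, g, h, j

DFS with gray/black marking from a:
a gray
  j gray
    i gray
    i black
    f gray
    f black
    g gray
      h gray
        h→i: i black — skip
        h→a: a is gray → back edge
Back edge closes the cycle a → j → g → h → a; its vertices are {a, g, h, j}.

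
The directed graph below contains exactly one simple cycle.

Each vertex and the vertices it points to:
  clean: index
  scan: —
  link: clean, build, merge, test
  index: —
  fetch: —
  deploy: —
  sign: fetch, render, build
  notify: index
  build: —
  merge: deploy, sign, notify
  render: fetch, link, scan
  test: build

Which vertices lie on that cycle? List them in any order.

link, sign, merge, render

DFS with gray/black marking from link:
link gray
  clean gray
    index gray
    index black
  clean black
  build gray
  build black
  merge gray
    deploy gray
    deploy black
    sign gray
      fetch gray
      fetch black
      render gray
        render→fetch: fetch black — skip
        render→link: link is gray → back edge
Back edge closes the cycle link → merge → sign → render → link; its vertices are {link, sign, merge, render}.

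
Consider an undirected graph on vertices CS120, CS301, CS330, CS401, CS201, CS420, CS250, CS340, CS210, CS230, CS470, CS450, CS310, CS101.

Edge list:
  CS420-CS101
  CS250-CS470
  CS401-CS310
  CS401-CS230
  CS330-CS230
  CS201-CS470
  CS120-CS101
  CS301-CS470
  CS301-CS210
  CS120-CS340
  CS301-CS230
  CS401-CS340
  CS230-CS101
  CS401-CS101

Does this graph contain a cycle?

Yes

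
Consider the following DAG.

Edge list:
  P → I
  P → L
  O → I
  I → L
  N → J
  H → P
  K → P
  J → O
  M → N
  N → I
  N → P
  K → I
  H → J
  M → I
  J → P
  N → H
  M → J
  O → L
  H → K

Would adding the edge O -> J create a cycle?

Yes

Adding O→J creates a cycle iff J can already reach O.
Path from J: J → O.
So J → … → O → J is a cycle.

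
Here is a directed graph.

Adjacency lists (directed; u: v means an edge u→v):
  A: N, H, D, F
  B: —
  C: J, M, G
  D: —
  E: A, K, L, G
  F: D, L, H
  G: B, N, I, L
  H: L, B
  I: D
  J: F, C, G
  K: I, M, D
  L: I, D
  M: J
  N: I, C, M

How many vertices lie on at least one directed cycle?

5

A vertex is on a directed cycle iff it belongs to a strongly connected component of size ≥ 2 (or has a self-loop).
The vertices on cycles are {C, G, J, M, N} — 5 in total.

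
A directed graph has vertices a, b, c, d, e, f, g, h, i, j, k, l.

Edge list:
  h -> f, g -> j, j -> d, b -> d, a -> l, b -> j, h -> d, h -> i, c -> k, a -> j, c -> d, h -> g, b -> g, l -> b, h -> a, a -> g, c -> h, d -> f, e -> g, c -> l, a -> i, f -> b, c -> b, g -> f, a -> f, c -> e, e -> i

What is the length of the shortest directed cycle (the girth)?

For each vertex v, BFS finds the shortest path from v back to v.
The shortest such closed walk is d → f → b → d, length 3.

3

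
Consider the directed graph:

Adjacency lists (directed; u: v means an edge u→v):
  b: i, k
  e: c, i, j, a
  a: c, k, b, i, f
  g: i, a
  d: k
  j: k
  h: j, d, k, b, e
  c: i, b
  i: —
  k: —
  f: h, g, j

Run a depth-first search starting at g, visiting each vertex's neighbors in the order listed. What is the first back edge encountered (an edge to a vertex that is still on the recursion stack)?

e→a

DFS from g (visiting each vertex's neighbors in the order listed); mark gray on enter, black on exit:
g gray
  i gray
  i black
  a gray
    c gray
      c→i: i black — skip
      b gray
        b→i: i black — skip
        k gray
        k black
      b black
    c black
    a→k: k black — skip
    a→b: b black — skip
    a→i: i black — skip
    f gray
      h gray
        j gray
          j→k: k black — skip
        j black
        d gray
          d→k: k black — skip
        d black
        h→k: k black — skip
        h→b: b black — skip
        e gray
          e→c: c black — skip
          e→i: i black — skip
          e→j: j black — skip
          e→a: a is gray → back edge
First back edge: e → a.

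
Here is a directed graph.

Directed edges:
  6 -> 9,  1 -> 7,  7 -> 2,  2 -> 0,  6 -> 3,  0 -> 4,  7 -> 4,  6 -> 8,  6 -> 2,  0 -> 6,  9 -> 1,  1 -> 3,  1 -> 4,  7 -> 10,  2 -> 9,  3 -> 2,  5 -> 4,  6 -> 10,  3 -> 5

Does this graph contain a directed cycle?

Yes

DFS with white/gray/black marking, starting from 9:
9 gray
  1 gray
    3 gray
      2 gray
        2→9: 9 is gray → back edge
Back edge found, so a cycle exists: 9 → 1 → 3 → 2 → 9.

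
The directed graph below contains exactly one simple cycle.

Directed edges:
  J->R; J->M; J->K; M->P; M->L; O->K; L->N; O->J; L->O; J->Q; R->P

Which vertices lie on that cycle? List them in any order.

DFS with gray/black marking from J:
J gray
  R gray
    P gray
    P black
  R black
  K gray
  K black
  M gray
    M→P: P black — skip
    L gray
      O gray
        O→K: K black — skip
        O→J: J is gray → back edge
Back edge closes the cycle J → M → L → O → J; its vertices are {J, L, M, O}.

J, L, M, O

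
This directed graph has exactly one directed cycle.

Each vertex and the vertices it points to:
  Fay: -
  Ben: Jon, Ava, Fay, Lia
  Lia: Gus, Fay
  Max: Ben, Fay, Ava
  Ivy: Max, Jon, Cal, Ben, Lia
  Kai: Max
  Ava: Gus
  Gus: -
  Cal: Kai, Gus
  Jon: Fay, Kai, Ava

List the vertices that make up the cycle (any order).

Ben, Jon, Kai, Max

DFS with gray/black marking from Max:
Max gray
  Ben gray
    Jon gray
      Fay gray
      Fay black
      Kai gray
        Kai→Max: Max is gray → back edge
Back edge closes the cycle Max → Ben → Jon → Kai → Max; its vertices are {Ben, Jon, Kai, Max}.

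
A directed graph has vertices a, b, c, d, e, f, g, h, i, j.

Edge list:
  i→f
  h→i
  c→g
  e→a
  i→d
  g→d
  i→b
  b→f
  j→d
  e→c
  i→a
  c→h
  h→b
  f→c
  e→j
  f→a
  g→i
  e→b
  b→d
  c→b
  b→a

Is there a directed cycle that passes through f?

Yes

f is on a cycle iff f can reach itself via ≥1 edge.
f → c → b → f — yes.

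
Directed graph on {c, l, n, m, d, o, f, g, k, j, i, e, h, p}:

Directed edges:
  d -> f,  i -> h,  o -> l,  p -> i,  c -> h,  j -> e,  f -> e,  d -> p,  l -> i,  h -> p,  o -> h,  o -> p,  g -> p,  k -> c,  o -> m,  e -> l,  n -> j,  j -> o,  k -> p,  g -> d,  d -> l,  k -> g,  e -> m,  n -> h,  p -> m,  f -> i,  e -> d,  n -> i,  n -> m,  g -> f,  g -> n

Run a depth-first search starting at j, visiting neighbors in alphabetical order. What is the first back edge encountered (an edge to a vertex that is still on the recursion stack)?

f→e

DFS from j (visiting neighbors in alphabetical order); mark gray on enter, black on exit:
j gray
  e gray
    d gray
      f gray
        f→e: e is gray → back edge
First back edge: f → e.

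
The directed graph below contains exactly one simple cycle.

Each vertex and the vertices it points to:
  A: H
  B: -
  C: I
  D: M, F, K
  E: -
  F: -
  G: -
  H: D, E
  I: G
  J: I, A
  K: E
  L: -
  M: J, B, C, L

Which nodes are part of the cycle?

A, D, H, J, M

DFS with gray/black marking from D:
D gray
  M gray
    J gray
      I gray
        G gray
        G black
      I black
      A gray
        H gray
          H→D: D is gray → back edge
Back edge closes the cycle D → M → J → A → H → D; its vertices are {A, D, H, J, M}.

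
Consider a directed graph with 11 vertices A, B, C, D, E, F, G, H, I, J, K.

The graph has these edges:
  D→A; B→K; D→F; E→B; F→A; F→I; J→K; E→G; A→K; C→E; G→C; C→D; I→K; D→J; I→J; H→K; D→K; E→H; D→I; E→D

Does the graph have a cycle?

DFS with white/gray/black marking, starting from F:
F gray
  I gray
    K gray
    K black
    J gray
      J→K: K black — skip
    J black
  I black
  A gray
    A→K: K black — skip
  A black
F black
B gray
  B→K: K black — skip
B black
C gray
  E gray
    G gray
      G→C: C is gray → back edge
Back edge found, so a cycle exists: C → E → G → C.

Yes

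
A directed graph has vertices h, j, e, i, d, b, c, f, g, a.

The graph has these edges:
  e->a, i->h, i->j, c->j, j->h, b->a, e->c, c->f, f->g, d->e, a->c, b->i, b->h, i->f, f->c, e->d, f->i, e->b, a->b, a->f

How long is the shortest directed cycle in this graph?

For each vertex v, BFS finds the shortest path from v back to v.
The shortest such closed walk is e → d → e, length 2.

2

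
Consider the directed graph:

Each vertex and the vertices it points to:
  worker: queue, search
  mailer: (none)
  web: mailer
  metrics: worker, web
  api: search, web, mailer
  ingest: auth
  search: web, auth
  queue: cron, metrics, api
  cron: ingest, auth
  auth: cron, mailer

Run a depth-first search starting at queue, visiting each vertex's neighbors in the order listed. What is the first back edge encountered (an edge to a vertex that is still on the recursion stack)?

auth->cron

DFS from queue (visiting each vertex's neighbors in the order listed); mark gray on enter, black on exit:
queue gray
  cron gray
    ingest gray
      auth gray
        auth→cron: cron is gray → back edge
First back edge: auth → cron.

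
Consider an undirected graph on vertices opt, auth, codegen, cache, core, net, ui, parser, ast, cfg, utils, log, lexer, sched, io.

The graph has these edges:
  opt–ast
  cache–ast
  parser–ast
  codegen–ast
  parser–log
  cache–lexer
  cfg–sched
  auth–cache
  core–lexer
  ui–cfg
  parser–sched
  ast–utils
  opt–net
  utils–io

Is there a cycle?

No

DFS, tracking each vertex's parent; an edge to a visited non-parent vertex closes a cycle.
Start from io:
visit io (parent –)
  visit utils (parent io)
    visit ast (parent utils)
      ast–utils: parent, skip
      visit parser (parent ast)
        visit log (parent parser)
          log–parser: parent, skip
        visit sched (parent parser)
          sched–parser: parent, skip
          visit cfg (parent sched)
            cfg–sched: parent, skip
            visit ui (parent cfg)
              ui–cfg: parent, skip
        parser–ast: parent, skip
      visit opt (parent ast)
        visit net (parent opt)
          net–opt: parent, skip
        opt–ast: parent, skip
      visit cache (parent ast)
        visit auth (parent cache)
          auth–cache: parent, skip
        visit lexer (parent cache)
          visit core (parent lexer)
            core–lexer: parent, skip
          lexer–cache: parent, skip
        cache–ast: parent, skip
      visit codegen (parent ast)
        codegen–ast: parent, skip
    utils–io: parent, skip
No non-parent visited neighbor found — the graph is a forest.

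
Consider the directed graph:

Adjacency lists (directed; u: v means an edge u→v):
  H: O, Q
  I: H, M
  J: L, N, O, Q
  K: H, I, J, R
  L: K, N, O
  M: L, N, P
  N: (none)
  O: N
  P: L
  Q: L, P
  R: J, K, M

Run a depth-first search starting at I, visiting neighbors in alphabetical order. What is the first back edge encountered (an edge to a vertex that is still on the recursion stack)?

K→H

DFS from I (visiting neighbors in alphabetical order); mark gray on enter, black on exit:
I gray
  H gray
    O gray
      N gray
      N black
    O black
    Q gray
      L gray
        K gray
          K→H: H is gray → back edge
First back edge: K → H.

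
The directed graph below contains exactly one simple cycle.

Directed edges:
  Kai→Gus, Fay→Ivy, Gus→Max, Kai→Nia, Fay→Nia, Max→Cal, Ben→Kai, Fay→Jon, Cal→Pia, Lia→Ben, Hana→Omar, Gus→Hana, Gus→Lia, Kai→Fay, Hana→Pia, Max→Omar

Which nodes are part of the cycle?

DFS with gray/black marking from Kai:
Kai gray
  Fay gray
    Nia gray
    Nia black
    Jon gray
    Jon black
    Ivy gray
    Ivy black
  Fay black
  Gus gray
    Max gray
      Cal gray
        Pia gray
        Pia black
      Cal black
      Omar gray
      Omar black
    Max black
    Hana gray
      Hana→Omar: Omar black — skip
      Hana→Pia: Pia black — skip
    Hana black
    Lia gray
      Ben gray
        Ben→Kai: Kai is gray → back edge
Back edge closes the cycle Kai → Gus → Lia → Ben → Kai; its vertices are {Ben, Gus, Kai, Lia}.

Ben, Gus, Kai, Lia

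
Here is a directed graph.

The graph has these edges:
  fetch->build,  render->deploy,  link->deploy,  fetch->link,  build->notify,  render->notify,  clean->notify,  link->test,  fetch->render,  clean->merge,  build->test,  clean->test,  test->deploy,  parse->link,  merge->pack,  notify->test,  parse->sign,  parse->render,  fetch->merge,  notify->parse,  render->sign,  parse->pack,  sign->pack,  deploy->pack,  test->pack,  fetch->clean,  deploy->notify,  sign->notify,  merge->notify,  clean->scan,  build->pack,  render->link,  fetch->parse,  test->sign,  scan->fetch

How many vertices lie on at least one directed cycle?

A vertex is on a directed cycle iff it belongs to a strongly connected component of size ≥ 2 (or has a self-loop).
The vertices on cycles are {link, scan, sign, test, clean, fetch, parse, deploy, notify, render} — 10 in total.

10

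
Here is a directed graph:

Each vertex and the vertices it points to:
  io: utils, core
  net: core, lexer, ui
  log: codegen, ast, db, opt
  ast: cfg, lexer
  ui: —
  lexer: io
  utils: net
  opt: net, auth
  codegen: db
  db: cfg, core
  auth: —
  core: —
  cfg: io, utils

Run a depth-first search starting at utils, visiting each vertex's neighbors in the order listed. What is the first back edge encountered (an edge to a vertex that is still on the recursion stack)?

DFS from utils (visiting each vertex's neighbors in the order listed); mark gray on enter, black on exit:
utils gray
  net gray
    core gray
    core black
    lexer gray
      io gray
        io→utils: utils is gray → back edge
First back edge: io → utils.

io->utils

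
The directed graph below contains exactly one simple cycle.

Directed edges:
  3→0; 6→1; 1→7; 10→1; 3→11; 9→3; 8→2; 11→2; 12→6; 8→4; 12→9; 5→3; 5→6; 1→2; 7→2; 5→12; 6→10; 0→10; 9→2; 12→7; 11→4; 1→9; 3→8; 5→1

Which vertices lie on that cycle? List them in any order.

DFS with gray/black marking from 3:
3 gray
  8 gray
    2 gray
    2 black
    4 gray
    4 black
  8 black
  0 gray
    10 gray
      1 gray
        1→2: 2 black — skip
        9 gray
          9→2: 2 black — skip
          9→3: 3 is gray → back edge
Back edge closes the cycle 3 → 0 → 10 → 1 → 9 → 3; its vertices are {0, 1, 3, 9, 10}.

0, 1, 3, 9, 10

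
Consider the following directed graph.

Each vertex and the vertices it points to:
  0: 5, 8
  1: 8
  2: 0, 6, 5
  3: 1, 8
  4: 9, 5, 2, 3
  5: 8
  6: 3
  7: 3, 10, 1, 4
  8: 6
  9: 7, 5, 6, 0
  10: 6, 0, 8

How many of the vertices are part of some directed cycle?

7

A vertex is on a directed cycle iff it belongs to a strongly connected component of size ≥ 2 (or has a self-loop).
The vertices on cycles are {1, 3, 4, 6, 7, 8, 9} — 7 in total.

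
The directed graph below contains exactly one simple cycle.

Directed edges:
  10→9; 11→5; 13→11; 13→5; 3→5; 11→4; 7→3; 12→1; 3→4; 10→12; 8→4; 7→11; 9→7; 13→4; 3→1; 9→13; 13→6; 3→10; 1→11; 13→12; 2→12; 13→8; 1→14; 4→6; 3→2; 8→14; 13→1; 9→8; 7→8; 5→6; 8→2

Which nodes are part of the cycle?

3, 7, 9, 10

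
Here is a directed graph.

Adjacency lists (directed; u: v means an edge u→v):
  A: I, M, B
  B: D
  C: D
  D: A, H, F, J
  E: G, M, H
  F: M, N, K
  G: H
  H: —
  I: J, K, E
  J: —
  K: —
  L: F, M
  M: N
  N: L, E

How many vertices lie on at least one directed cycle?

8

A vertex is on a directed cycle iff it belongs to a strongly connected component of size ≥ 2 (or has a self-loop).
The vertices on cycles are {A, B, D, E, F, L, M, N} — 8 in total.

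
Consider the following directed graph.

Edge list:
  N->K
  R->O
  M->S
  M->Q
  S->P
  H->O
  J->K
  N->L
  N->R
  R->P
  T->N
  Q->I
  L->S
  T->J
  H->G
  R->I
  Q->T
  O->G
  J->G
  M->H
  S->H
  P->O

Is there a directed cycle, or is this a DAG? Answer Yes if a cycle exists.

No

DFS with white/gray/black marking, starting from P:
P gray
  O gray
    G gray
    G black
  O black
P black
H gray
  H→G: G black — skip
  H→O: O black — skip
H black
I gray
I black
J gray
  J→G: G black — skip
  K gray
  K black
J black
L gray
  S gray
    S→P: P black — skip
    S→H: H black — skip
  S black
L black
M gray
  M→S: S black — skip
  M→H: H black — skip
  Q gray
    T gray
      T→J: J black — skip
      N gray
        N→K: K black — skip
        R gray
          R→I: I black — skip
          R→O: O black — skip
          R→P: P black — skip
        R black
        N→L: L black — skip
      N black
    T black
    Q→I: I black — skip
  Q black
M black
Every edge goes to a white or black vertex — no back edge, so the graph is acyclic.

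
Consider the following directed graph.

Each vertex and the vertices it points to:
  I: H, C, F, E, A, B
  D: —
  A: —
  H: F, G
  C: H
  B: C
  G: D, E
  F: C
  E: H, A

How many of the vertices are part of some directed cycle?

5

A vertex is on a directed cycle iff it belongs to a strongly connected component of size ≥ 2 (or has a self-loop).
The vertices on cycles are {C, E, F, G, H} — 5 in total.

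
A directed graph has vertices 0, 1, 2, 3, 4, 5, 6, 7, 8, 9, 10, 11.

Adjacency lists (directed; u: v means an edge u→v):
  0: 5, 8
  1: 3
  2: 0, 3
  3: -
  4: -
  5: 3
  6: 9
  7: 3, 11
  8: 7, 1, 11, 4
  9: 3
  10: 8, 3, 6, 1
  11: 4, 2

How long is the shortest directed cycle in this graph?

4

For each vertex v, BFS finds the shortest path from v back to v.
The shortest such closed walk is 8 → 11 → 2 → 0 → 8, length 4.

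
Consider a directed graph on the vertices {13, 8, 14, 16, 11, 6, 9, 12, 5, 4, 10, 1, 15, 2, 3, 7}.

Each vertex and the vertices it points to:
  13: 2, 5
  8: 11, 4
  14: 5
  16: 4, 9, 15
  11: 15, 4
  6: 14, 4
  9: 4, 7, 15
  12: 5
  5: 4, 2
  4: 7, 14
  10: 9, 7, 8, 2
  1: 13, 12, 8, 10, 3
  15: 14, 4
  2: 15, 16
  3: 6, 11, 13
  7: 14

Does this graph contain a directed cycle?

Yes

DFS with white/gray/black marking, starting from 11:
11 gray
  15 gray
    14 gray
      5 gray
        4 gray
          7 gray
            7→14: 14 is gray → back edge
Back edge found, so a cycle exists: 14 → 5 → 4 → 7 → 14.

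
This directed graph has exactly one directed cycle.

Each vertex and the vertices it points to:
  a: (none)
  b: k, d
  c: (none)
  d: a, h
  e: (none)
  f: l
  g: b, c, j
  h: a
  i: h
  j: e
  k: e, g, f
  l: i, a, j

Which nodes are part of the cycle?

b, g, k

DFS with gray/black marking from k:
k gray
  e gray
  e black
  g gray
    b gray
      b→k: k is gray → back edge
Back edge closes the cycle k → g → b → k; its vertices are {b, g, k}.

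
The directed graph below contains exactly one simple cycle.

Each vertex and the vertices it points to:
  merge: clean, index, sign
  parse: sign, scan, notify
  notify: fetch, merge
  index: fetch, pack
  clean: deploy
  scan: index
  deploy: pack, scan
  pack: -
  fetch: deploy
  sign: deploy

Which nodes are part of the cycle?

DFS with gray/black marking from scan:
scan gray
  index gray
    fetch gray
      deploy gray
        pack gray
        pack black
        deploy→scan: scan is gray → back edge
Back edge closes the cycle scan → index → fetch → deploy → scan; its vertices are {scan, fetch, index, deploy}.

scan, fetch, index, deploy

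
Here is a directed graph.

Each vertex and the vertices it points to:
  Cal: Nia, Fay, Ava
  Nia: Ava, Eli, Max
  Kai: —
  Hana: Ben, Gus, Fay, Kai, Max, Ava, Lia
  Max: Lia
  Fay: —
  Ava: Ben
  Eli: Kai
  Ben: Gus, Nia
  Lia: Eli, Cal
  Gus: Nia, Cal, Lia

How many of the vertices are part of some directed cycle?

7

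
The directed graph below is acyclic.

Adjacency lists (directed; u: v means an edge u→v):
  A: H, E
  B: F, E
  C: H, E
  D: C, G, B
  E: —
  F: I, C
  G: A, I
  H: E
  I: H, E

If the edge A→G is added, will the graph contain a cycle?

Adding A→G creates a cycle iff G can already reach A.
Path from G: G → A.
So G → … → A → G is a cycle.

Yes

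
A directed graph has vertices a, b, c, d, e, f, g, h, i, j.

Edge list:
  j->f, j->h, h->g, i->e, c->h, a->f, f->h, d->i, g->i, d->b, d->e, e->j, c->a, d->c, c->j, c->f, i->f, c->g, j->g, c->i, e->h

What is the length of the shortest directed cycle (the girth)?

For each vertex v, BFS finds the shortest path from v back to v.
The shortest such closed walk is j → g → i → e → j, length 4.

4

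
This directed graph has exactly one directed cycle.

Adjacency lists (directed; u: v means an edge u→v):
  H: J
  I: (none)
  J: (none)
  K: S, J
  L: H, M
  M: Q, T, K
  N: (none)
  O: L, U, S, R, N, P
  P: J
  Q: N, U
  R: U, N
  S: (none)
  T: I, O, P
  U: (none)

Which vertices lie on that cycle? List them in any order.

DFS with gray/black marking from M:
M gray
  Q gray
    N gray
    N black
    U gray
    U black
  Q black
  T gray
    I gray
    I black
    O gray
      L gray
        H gray
          J gray
          J black
        H black
        L→M: M is gray → back edge
Back edge closes the cycle M → T → O → L → M; its vertices are {L, M, O, T}.

L, M, O, T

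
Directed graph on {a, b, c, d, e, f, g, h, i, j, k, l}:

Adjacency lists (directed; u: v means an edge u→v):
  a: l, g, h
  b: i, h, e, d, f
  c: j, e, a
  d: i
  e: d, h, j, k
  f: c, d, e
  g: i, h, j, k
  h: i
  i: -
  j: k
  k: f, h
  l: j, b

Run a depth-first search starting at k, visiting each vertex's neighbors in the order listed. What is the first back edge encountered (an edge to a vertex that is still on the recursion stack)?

DFS from k (visiting each vertex's neighbors in the order listed); mark gray on enter, black on exit:
k gray
  f gray
    c gray
      j gray
        j→k: k is gray → back edge
First back edge: j → k.

j→k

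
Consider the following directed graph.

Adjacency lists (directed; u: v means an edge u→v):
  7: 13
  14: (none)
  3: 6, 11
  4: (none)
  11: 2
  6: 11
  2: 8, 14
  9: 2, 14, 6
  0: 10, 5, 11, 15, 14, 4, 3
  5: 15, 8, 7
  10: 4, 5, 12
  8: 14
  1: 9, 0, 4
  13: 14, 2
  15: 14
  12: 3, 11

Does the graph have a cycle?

No

DFS with white/gray/black marking, starting from 2:
2 gray
  8 gray
    14 gray
    14 black
  8 black
  2→14: 14 black — skip
2 black
7 gray
  13 gray
    13→14: 14 black — skip
    13→2: 2 black — skip
  13 black
7 black
3 gray
  6 gray
    11 gray
      11→2: 2 black — skip
    11 black
  6 black
  3→11: 11 black — skip
3 black
4 gray
4 black
9 gray
  9→2: 2 black — skip
  9→14: 14 black — skip
  9→6: 6 black — skip
9 black
0 gray
  10 gray
    10→4: 4 black — skip
    5 gray
      15 gray
        15→14: 14 black — skip
      15 black
      5→8: 8 black — skip
      5→7: 7 black — skip
    5 black
    12 gray
      12→3: 3 black — skip
      12→11: 11 black — skip
    12 black
  10 black
  0→5: 5 black — skip
  0→11: 11 black — skip
  0→15: 15 black — skip
  0→14: 14 black — skip
  0→4: 4 black — skip
  0→3: 3 black — skip
0 black
1 gray
  1→9: 9 black — skip
  1→0: 0 black — skip
  1→4: 4 black — skip
1 black
Every edge goes to a white or black vertex — no back edge, so the graph is acyclic.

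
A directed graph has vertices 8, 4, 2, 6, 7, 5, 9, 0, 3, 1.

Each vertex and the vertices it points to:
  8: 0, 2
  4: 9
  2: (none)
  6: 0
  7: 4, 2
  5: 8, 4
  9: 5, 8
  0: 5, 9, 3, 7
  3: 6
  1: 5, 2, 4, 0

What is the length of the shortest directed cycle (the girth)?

3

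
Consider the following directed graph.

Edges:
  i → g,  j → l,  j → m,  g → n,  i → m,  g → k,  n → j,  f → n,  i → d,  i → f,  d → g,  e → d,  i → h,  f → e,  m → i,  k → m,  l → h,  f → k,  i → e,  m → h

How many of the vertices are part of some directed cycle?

9

A vertex is on a directed cycle iff it belongs to a strongly connected component of size ≥ 2 (or has a self-loop).
The vertices on cycles are {d, e, f, g, i, j, k, m, n} — 9 in total.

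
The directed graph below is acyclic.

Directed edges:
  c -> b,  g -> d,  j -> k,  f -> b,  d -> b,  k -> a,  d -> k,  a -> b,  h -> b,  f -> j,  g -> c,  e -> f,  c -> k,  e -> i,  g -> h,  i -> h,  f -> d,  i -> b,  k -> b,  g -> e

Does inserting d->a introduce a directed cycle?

No

Adding d→a creates a cycle iff a can already reach d.
Explore from a: no path reaches d. The graph stays acyclic.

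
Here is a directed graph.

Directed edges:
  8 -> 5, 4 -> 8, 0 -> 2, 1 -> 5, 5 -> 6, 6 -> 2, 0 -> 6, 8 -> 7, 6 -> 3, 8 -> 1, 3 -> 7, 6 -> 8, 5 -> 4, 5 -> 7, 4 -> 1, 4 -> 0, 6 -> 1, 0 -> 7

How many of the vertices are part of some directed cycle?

A vertex is on a directed cycle iff it belongs to a strongly connected component of size ≥ 2 (or has a self-loop).
The vertices on cycles are {0, 1, 4, 5, 6, 8} — 6 in total.

6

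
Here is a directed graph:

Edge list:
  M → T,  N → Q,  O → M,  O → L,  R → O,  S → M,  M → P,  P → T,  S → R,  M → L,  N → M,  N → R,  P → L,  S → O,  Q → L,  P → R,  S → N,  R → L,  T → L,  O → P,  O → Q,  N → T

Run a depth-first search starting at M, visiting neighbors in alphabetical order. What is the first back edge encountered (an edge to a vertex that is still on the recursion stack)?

O->M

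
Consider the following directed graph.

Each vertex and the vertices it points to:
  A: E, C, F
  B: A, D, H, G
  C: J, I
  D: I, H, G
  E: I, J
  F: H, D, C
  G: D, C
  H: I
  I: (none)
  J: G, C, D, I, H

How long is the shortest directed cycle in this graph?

For each vertex v, BFS finds the shortest path from v back to v.
The shortest such closed walk is G → D → G, length 2.

2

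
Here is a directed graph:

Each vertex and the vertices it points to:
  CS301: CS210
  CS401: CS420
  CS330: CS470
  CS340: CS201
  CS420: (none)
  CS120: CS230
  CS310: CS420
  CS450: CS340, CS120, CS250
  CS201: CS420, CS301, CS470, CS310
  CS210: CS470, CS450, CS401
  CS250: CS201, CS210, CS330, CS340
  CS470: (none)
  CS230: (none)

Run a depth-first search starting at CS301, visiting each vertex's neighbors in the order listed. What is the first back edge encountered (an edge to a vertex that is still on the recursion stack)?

CS201→CS301

DFS from CS301 (visiting each vertex's neighbors in the order listed); mark gray on enter, black on exit:
CS301 gray
  CS210 gray
    CS470 gray
    CS470 black
    CS450 gray
      CS340 gray
        CS201 gray
          CS420 gray
          CS420 black
          CS201→CS301: CS301 is gray → back edge
First back edge: CS201 → CS301.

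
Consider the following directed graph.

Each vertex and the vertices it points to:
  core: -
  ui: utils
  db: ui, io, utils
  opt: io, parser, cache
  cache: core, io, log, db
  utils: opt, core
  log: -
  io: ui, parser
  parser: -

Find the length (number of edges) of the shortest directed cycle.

4

For each vertex v, BFS finds the shortest path from v back to v.
The shortest such closed walk is cache → db → utils → opt → cache, length 4.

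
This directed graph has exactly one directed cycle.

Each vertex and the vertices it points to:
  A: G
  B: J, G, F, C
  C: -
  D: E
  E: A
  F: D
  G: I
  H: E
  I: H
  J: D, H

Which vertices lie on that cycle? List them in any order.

A, E, G, H, I

DFS with gray/black marking from G:
G gray
  I gray
    H gray
      E gray
        A gray
          A→G: G is gray → back edge
Back edge closes the cycle G → I → H → E → A → G; its vertices are {A, E, G, H, I}.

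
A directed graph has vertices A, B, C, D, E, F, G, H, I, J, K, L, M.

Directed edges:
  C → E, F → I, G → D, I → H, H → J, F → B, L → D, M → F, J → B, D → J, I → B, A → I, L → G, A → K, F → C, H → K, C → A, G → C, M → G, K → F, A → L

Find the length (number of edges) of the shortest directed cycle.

4

For each vertex v, BFS finds the shortest path from v back to v.
The shortest such closed walk is G → C → A → L → G, length 4.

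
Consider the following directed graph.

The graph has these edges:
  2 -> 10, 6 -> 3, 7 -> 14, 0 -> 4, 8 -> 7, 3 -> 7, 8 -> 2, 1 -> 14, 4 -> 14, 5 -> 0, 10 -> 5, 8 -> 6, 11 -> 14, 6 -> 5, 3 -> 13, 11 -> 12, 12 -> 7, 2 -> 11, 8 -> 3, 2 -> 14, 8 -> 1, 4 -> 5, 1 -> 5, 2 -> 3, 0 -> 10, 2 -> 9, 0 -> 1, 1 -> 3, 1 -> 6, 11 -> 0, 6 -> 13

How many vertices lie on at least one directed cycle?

6

A vertex is on a directed cycle iff it belongs to a strongly connected component of size ≥ 2 (or has a self-loop).
The vertices on cycles are {0, 1, 4, 5, 6, 10} — 6 in total.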